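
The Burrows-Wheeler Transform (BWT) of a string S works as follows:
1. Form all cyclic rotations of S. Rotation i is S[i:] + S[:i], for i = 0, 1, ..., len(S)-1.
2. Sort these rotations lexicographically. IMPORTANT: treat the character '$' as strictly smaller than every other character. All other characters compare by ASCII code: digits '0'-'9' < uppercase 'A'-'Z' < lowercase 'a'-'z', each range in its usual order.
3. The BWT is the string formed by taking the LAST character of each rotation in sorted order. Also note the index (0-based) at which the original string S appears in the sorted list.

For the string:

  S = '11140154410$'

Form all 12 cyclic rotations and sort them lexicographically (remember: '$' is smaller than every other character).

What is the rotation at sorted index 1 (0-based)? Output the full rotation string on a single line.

All 12 rotations (rotation i = S[i:]+S[:i]):
  rot[0] = 11140154410$
  rot[1] = 1140154410$1
  rot[2] = 140154410$11
  rot[3] = 40154410$111
  rot[4] = 0154410$1114
  rot[5] = 154410$11140
  rot[6] = 54410$111401
  rot[7] = 4410$1114015
  rot[8] = 410$11140154
  rot[9] = 10$111401544
  rot[10] = 0$1114015441
  rot[11] = $11140154410
Sorted (with $ < everything):
  sorted[0] = $11140154410
  sorted[1] = 0$1114015441
  sorted[2] = 0154410$1114
  sorted[3] = 10$111401544
  sorted[4] = 11140154410$
  sorted[5] = 1140154410$1
  sorted[6] = 140154410$11
  sorted[7] = 154410$11140
  sorted[8] = 40154410$111
  sorted[9] = 410$11140154
  sorted[10] = 4410$1114015
  sorted[11] = 54410$111401
sorted[1] = 0$1114015441

Answer: 0$1114015441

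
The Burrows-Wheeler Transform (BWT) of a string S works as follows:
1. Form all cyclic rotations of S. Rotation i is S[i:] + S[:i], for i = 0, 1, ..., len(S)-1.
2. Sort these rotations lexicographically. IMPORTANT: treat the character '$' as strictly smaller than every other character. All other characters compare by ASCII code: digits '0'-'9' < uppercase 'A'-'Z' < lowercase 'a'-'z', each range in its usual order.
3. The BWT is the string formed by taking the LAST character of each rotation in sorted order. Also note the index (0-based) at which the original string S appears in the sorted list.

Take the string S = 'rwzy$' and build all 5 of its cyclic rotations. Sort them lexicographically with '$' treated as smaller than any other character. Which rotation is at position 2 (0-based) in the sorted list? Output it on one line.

All 5 rotations (rotation i = S[i:]+S[:i]):
  rot[0] = rwzy$
  rot[1] = wzy$r
  rot[2] = zy$rw
  rot[3] = y$rwz
  rot[4] = $rwzy
Sorted (with $ < everything):
  sorted[0] = $rwzy
  sorted[1] = rwzy$
  sorted[2] = wzy$r
  sorted[3] = y$rwz
  sorted[4] = zy$rw
sorted[2] = wzy$r

Answer: wzy$r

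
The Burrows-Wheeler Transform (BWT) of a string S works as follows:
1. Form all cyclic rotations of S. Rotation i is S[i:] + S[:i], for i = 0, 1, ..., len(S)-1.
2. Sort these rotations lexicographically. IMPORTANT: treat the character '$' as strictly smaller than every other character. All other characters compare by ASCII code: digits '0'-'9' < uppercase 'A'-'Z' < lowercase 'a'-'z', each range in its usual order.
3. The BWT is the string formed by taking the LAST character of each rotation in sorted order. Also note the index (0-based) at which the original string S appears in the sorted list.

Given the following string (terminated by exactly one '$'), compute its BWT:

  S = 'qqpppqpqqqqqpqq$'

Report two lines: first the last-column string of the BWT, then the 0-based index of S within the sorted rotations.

Answer: qqppqqqqqpp$qqqp
11

Derivation:
All 16 rotations (rotation i = S[i:]+S[:i]):
  rot[0] = qqpppqpqqqqqpqq$
  rot[1] = qpppqpqqqqqpqq$q
  rot[2] = pppqpqqqqqpqq$qq
  rot[3] = ppqpqqqqqpqq$qqp
  rot[4] = pqpqqqqqpqq$qqpp
  rot[5] = qpqqqqqpqq$qqppp
  rot[6] = pqqqqqpqq$qqpppq
  rot[7] = qqqqqpqq$qqpppqp
  rot[8] = qqqqpqq$qqpppqpq
  rot[9] = qqqpqq$qqpppqpqq
  rot[10] = qqpqq$qqpppqpqqq
  rot[11] = qpqq$qqpppqpqqqq
  rot[12] = pqq$qqpppqpqqqqq
  rot[13] = qq$qqpppqpqqqqqp
  rot[14] = q$qqpppqpqqqqqpq
  rot[15] = $qqpppqpqqqqqpqq
Sorted (with $ < everything):
  sorted[0] = $qqpppqpqqqqqpqq  (last char: 'q')
  sorted[1] = pppqpqqqqqpqq$qq  (last char: 'q')
  sorted[2] = ppqpqqqqqpqq$qqp  (last char: 'p')
  sorted[3] = pqpqqqqqpqq$qqpp  (last char: 'p')
  sorted[4] = pqq$qqpppqpqqqqq  (last char: 'q')
  sorted[5] = pqqqqqpqq$qqpppq  (last char: 'q')
  sorted[6] = q$qqpppqpqqqqqpq  (last char: 'q')
  sorted[7] = qpppqpqqqqqpqq$q  (last char: 'q')
  sorted[8] = qpqq$qqpppqpqqqq  (last char: 'q')
  sorted[9] = qpqqqqqpqq$qqppp  (last char: 'p')
  sorted[10] = qq$qqpppqpqqqqqp  (last char: 'p')
  sorted[11] = qqpppqpqqqqqpqq$  (last char: '$')
  sorted[12] = qqpqq$qqpppqpqqq  (last char: 'q')
  sorted[13] = qqqpqq$qqpppqpqq  (last char: 'q')
  sorted[14] = qqqqpqq$qqpppqpq  (last char: 'q')
  sorted[15] = qqqqqpqq$qqpppqp  (last char: 'p')
Last column: qqppqqqqqpp$qqqp
Original string S is at sorted index 11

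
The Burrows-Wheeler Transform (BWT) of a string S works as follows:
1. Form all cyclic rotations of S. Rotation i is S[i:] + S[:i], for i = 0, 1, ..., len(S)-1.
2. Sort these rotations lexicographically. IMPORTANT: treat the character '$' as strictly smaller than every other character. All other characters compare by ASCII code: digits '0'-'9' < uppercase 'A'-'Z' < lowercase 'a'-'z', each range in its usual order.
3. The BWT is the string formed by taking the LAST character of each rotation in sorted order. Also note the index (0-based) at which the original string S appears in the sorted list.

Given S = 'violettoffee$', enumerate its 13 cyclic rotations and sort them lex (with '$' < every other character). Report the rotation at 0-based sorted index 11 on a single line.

Answer: ttoffee$viole

Derivation:
All 13 rotations (rotation i = S[i:]+S[:i]):
  rot[0] = violettoffee$
  rot[1] = iolettoffee$v
  rot[2] = olettoffee$vi
  rot[3] = lettoffee$vio
  rot[4] = ettoffee$viol
  rot[5] = ttoffee$viole
  rot[6] = toffee$violet
  rot[7] = offee$violett
  rot[8] = ffee$violetto
  rot[9] = fee$violettof
  rot[10] = ee$violettoff
  rot[11] = e$violettoffe
  rot[12] = $violettoffee
Sorted (with $ < everything):
  sorted[0] = $violettoffee
  sorted[1] = e$violettoffe
  sorted[2] = ee$violettoff
  sorted[3] = ettoffee$viol
  sorted[4] = fee$violettof
  sorted[5] = ffee$violetto
  sorted[6] = iolettoffee$v
  sorted[7] = lettoffee$vio
  sorted[8] = offee$violett
  sorted[9] = olettoffee$vi
  sorted[10] = toffee$violet
  sorted[11] = ttoffee$viole
  sorted[12] = violettoffee$
sorted[11] = ttoffee$viole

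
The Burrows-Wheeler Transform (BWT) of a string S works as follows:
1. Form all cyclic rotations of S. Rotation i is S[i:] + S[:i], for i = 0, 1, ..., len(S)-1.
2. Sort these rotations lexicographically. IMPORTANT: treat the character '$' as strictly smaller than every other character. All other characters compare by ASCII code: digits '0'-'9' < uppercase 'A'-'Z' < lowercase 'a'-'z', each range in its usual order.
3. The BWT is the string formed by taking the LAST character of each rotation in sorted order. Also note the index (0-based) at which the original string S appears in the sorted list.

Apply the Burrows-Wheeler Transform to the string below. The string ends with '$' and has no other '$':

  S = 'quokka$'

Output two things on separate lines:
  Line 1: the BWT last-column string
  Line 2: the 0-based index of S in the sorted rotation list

Answer: akkou$q
5

Derivation:
All 7 rotations (rotation i = S[i:]+S[:i]):
  rot[0] = quokka$
  rot[1] = uokka$q
  rot[2] = okka$qu
  rot[3] = kka$quo
  rot[4] = ka$quok
  rot[5] = a$quokk
  rot[6] = $quokka
Sorted (with $ < everything):
  sorted[0] = $quokka  (last char: 'a')
  sorted[1] = a$quokk  (last char: 'k')
  sorted[2] = ka$quok  (last char: 'k')
  sorted[3] = kka$quo  (last char: 'o')
  sorted[4] = okka$qu  (last char: 'u')
  sorted[5] = quokka$  (last char: '$')
  sorted[6] = uokka$q  (last char: 'q')
Last column: akkou$q
Original string S is at sorted index 5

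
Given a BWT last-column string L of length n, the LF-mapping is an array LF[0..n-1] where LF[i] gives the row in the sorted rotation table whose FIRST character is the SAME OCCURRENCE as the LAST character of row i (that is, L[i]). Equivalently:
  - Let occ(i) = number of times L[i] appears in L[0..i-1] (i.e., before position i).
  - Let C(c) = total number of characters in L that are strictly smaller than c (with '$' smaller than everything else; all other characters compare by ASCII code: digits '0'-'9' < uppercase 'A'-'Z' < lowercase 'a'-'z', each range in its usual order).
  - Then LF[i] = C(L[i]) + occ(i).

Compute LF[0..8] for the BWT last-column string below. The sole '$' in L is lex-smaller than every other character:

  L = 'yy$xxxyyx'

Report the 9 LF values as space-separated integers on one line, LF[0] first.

Answer: 5 6 0 1 2 3 7 8 4

Derivation:
Char counts: '$':1, 'x':4, 'y':4
C (first-col start): C('$')=0, C('x')=1, C('y')=5
L[0]='y': occ=0, LF[0]=C('y')+0=5+0=5
L[1]='y': occ=1, LF[1]=C('y')+1=5+1=6
L[2]='$': occ=0, LF[2]=C('$')+0=0+0=0
L[3]='x': occ=0, LF[3]=C('x')+0=1+0=1
L[4]='x': occ=1, LF[4]=C('x')+1=1+1=2
L[5]='x': occ=2, LF[5]=C('x')+2=1+2=3
L[6]='y': occ=2, LF[6]=C('y')+2=5+2=7
L[7]='y': occ=3, LF[7]=C('y')+3=5+3=8
L[8]='x': occ=3, LF[8]=C('x')+3=1+3=4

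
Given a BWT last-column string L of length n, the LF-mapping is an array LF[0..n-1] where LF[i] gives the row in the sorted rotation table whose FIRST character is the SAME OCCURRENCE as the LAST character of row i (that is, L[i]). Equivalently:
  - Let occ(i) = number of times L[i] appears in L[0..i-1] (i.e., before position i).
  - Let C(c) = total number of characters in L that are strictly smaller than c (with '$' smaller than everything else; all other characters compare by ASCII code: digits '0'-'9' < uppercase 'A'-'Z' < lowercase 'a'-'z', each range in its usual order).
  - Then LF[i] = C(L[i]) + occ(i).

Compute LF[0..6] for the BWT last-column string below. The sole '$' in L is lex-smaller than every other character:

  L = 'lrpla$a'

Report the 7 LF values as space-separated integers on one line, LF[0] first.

Answer: 3 6 5 4 1 0 2

Derivation:
Char counts: '$':1, 'a':2, 'l':2, 'p':1, 'r':1
C (first-col start): C('$')=0, C('a')=1, C('l')=3, C('p')=5, C('r')=6
L[0]='l': occ=0, LF[0]=C('l')+0=3+0=3
L[1]='r': occ=0, LF[1]=C('r')+0=6+0=6
L[2]='p': occ=0, LF[2]=C('p')+0=5+0=5
L[3]='l': occ=1, LF[3]=C('l')+1=3+1=4
L[4]='a': occ=0, LF[4]=C('a')+0=1+0=1
L[5]='$': occ=0, LF[5]=C('$')+0=0+0=0
L[6]='a': occ=1, LF[6]=C('a')+1=1+1=2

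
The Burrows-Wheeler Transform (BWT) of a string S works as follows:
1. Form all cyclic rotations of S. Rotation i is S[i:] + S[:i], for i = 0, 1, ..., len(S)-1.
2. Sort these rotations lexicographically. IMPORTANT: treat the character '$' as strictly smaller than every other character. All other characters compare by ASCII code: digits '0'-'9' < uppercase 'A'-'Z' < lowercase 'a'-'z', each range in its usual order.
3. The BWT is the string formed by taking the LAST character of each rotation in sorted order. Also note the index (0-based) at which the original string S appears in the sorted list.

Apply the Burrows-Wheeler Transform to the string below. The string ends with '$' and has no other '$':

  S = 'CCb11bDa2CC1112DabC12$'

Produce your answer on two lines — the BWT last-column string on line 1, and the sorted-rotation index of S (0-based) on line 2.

All 22 rotations (rotation i = S[i:]+S[:i]):
  rot[0] = CCb11bDa2CC1112DabC12$
  rot[1] = Cb11bDa2CC1112DabC12$C
  rot[2] = b11bDa2CC1112DabC12$CC
  rot[3] = 11bDa2CC1112DabC12$CCb
  rot[4] = 1bDa2CC1112DabC12$CCb1
  rot[5] = bDa2CC1112DabC12$CCb11
  rot[6] = Da2CC1112DabC12$CCb11b
  rot[7] = a2CC1112DabC12$CCb11bD
  rot[8] = 2CC1112DabC12$CCb11bDa
  rot[9] = CC1112DabC12$CCb11bDa2
  rot[10] = C1112DabC12$CCb11bDa2C
  rot[11] = 1112DabC12$CCb11bDa2CC
  rot[12] = 112DabC12$CCb11bDa2CC1
  rot[13] = 12DabC12$CCb11bDa2CC11
  rot[14] = 2DabC12$CCb11bDa2CC111
  rot[15] = DabC12$CCb11bDa2CC1112
  rot[16] = abC12$CCb11bDa2CC1112D
  rot[17] = bC12$CCb11bDa2CC1112Da
  rot[18] = C12$CCb11bDa2CC1112Dab
  rot[19] = 12$CCb11bDa2CC1112DabC
  rot[20] = 2$CCb11bDa2CC1112DabC1
  rot[21] = $CCb11bDa2CC1112DabC12
Sorted (with $ < everything):
  sorted[0] = $CCb11bDa2CC1112DabC12  (last char: '2')
  sorted[1] = 1112DabC12$CCb11bDa2CC  (last char: 'C')
  sorted[2] = 112DabC12$CCb11bDa2CC1  (last char: '1')
  sorted[3] = 11bDa2CC1112DabC12$CCb  (last char: 'b')
  sorted[4] = 12$CCb11bDa2CC1112DabC  (last char: 'C')
  sorted[5] = 12DabC12$CCb11bDa2CC11  (last char: '1')
  sorted[6] = 1bDa2CC1112DabC12$CCb1  (last char: '1')
  sorted[7] = 2$CCb11bDa2CC1112DabC1  (last char: '1')
  sorted[8] = 2CC1112DabC12$CCb11bDa  (last char: 'a')
  sorted[9] = 2DabC12$CCb11bDa2CC111  (last char: '1')
  sorted[10] = C1112DabC12$CCb11bDa2C  (last char: 'C')
  sorted[11] = C12$CCb11bDa2CC1112Dab  (last char: 'b')
  sorted[12] = CC1112DabC12$CCb11bDa2  (last char: '2')
  sorted[13] = CCb11bDa2CC1112DabC12$  (last char: '$')
  sorted[14] = Cb11bDa2CC1112DabC12$C  (last char: 'C')
  sorted[15] = Da2CC1112DabC12$CCb11b  (last char: 'b')
  sorted[16] = DabC12$CCb11bDa2CC1112  (last char: '2')
  sorted[17] = a2CC1112DabC12$CCb11bD  (last char: 'D')
  sorted[18] = abC12$CCb11bDa2CC1112D  (last char: 'D')
  sorted[19] = b11bDa2CC1112DabC12$CC  (last char: 'C')
  sorted[20] = bC12$CCb11bDa2CC1112Da  (last char: 'a')
  sorted[21] = bDa2CC1112DabC12$CCb11  (last char: '1')
Last column: 2C1bC111a1Cb2$Cb2DDCa1
Original string S is at sorted index 13

Answer: 2C1bC111a1Cb2$Cb2DDCa1
13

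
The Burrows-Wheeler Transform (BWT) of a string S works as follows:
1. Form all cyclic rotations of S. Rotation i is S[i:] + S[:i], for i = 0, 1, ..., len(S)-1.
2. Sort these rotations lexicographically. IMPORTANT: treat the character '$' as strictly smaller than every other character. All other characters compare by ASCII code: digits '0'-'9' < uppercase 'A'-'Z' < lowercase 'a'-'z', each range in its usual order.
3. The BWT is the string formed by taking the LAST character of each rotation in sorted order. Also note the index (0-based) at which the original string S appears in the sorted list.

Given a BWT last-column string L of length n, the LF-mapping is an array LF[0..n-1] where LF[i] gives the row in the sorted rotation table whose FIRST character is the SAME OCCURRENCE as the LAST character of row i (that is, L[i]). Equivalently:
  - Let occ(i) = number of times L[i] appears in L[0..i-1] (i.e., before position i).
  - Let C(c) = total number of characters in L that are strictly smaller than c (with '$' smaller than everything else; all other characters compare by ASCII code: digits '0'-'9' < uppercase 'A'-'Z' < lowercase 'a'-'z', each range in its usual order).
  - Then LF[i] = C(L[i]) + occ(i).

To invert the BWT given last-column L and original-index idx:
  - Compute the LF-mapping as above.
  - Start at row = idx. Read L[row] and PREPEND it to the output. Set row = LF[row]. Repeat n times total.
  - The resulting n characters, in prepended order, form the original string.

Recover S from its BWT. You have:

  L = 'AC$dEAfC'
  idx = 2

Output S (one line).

Answer: AECfdCA$

Derivation:
LF mapping: 1 3 0 6 5 2 7 4
Walk LF starting at row 2, prepending L[row]:
  step 1: row=2, L[2]='$', prepend. Next row=LF[2]=0
  step 2: row=0, L[0]='A', prepend. Next row=LF[0]=1
  step 3: row=1, L[1]='C', prepend. Next row=LF[1]=3
  step 4: row=3, L[3]='d', prepend. Next row=LF[3]=6
  step 5: row=6, L[6]='f', prepend. Next row=LF[6]=7
  step 6: row=7, L[7]='C', prepend. Next row=LF[7]=4
  step 7: row=4, L[4]='E', prepend. Next row=LF[4]=5
  step 8: row=5, L[5]='A', prepend. Next row=LF[5]=2
Reversed output: AECfdCA$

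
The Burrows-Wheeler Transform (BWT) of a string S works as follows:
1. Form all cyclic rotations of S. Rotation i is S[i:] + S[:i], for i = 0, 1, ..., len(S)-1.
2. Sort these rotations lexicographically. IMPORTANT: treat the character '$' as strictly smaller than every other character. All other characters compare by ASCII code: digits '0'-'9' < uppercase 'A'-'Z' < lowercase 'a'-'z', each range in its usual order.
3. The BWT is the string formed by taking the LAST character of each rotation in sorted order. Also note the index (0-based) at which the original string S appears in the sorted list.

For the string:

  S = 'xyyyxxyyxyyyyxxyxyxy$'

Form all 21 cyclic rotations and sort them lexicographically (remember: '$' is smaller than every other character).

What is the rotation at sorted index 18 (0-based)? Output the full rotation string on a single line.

Answer: yyyxxyxyxy$xyyyxxyyxy

Derivation:
All 21 rotations (rotation i = S[i:]+S[:i]):
  rot[0] = xyyyxxyyxyyyyxxyxyxy$
  rot[1] = yyyxxyyxyyyyxxyxyxy$x
  rot[2] = yyxxyyxyyyyxxyxyxy$xy
  rot[3] = yxxyyxyyyyxxyxyxy$xyy
  rot[4] = xxyyxyyyyxxyxyxy$xyyy
  rot[5] = xyyxyyyyxxyxyxy$xyyyx
  rot[6] = yyxyyyyxxyxyxy$xyyyxx
  rot[7] = yxyyyyxxyxyxy$xyyyxxy
  rot[8] = xyyyyxxyxyxy$xyyyxxyy
  rot[9] = yyyyxxyxyxy$xyyyxxyyx
  rot[10] = yyyxxyxyxy$xyyyxxyyxy
  rot[11] = yyxxyxyxy$xyyyxxyyxyy
  rot[12] = yxxyxyxy$xyyyxxyyxyyy
  rot[13] = xxyxyxy$xyyyxxyyxyyyy
  rot[14] = xyxyxy$xyyyxxyyxyyyyx
  rot[15] = yxyxy$xyyyxxyyxyyyyxx
  rot[16] = xyxy$xyyyxxyyxyyyyxxy
  rot[17] = yxy$xyyyxxyyxyyyyxxyx
  rot[18] = xy$xyyyxxyyxyyyyxxyxy
  rot[19] = y$xyyyxxyyxyyyyxxyxyx
  rot[20] = $xyyyxxyyxyyyyxxyxyxy
Sorted (with $ < everything):
  sorted[0] = $xyyyxxyyxyyyyxxyxyxy
  sorted[1] = xxyxyxy$xyyyxxyyxyyyy
  sorted[2] = xxyyxyyyyxxyxyxy$xyyy
  sorted[3] = xy$xyyyxxyyxyyyyxxyxy
  sorted[4] = xyxy$xyyyxxyyxyyyyxxy
  sorted[5] = xyxyxy$xyyyxxyyxyyyyx
  sorted[6] = xyyxyyyyxxyxyxy$xyyyx
  sorted[7] = xyyyxxyyxyyyyxxyxyxy$
  sorted[8] = xyyyyxxyxyxy$xyyyxxyy
  sorted[9] = y$xyyyxxyyxyyyyxxyxyx
  sorted[10] = yxxyxyxy$xyyyxxyyxyyy
  sorted[11] = yxxyyxyyyyxxyxyxy$xyy
  sorted[12] = yxy$xyyyxxyyxyyyyxxyx
  sorted[13] = yxyxy$xyyyxxyyxyyyyxx
  sorted[14] = yxyyyyxxyxyxy$xyyyxxy
  sorted[15] = yyxxyxyxy$xyyyxxyyxyy
  sorted[16] = yyxxyyxyyyyxxyxyxy$xy
  sorted[17] = yyxyyyyxxyxyxy$xyyyxx
  sorted[18] = yyyxxyxyxy$xyyyxxyyxy
  sorted[19] = yyyxxyyxyyyyxxyxyxy$x
  sorted[20] = yyyyxxyxyxy$xyyyxxyyx
sorted[18] = yyyxxyxyxy$xyyyxxyyxy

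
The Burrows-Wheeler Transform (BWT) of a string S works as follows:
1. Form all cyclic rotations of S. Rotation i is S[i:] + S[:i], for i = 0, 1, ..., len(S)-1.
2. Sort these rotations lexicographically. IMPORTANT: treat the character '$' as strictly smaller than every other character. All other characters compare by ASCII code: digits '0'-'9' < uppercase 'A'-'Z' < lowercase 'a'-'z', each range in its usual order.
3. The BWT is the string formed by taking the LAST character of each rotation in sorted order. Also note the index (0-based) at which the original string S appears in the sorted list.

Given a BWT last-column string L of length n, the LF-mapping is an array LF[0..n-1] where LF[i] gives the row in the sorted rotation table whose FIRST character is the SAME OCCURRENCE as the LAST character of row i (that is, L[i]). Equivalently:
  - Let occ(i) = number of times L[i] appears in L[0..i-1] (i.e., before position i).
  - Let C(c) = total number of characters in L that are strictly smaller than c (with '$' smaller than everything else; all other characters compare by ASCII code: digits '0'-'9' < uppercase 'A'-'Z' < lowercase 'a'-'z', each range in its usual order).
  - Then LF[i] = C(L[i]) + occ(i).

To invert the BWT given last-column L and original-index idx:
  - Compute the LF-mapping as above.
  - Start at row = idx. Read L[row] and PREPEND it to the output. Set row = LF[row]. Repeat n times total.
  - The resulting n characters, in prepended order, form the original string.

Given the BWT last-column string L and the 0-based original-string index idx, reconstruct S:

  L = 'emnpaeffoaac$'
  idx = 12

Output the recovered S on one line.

Answer: panamacoffee$

Derivation:
LF mapping: 5 9 10 12 1 6 7 8 11 2 3 4 0
Walk LF starting at row 12, prepending L[row]:
  step 1: row=12, L[12]='$', prepend. Next row=LF[12]=0
  step 2: row=0, L[0]='e', prepend. Next row=LF[0]=5
  step 3: row=5, L[5]='e', prepend. Next row=LF[5]=6
  step 4: row=6, L[6]='f', prepend. Next row=LF[6]=7
  step 5: row=7, L[7]='f', prepend. Next row=LF[7]=8
  step 6: row=8, L[8]='o', prepend. Next row=LF[8]=11
  step 7: row=11, L[11]='c', prepend. Next row=LF[11]=4
  step 8: row=4, L[4]='a', prepend. Next row=LF[4]=1
  step 9: row=1, L[1]='m', prepend. Next row=LF[1]=9
  step 10: row=9, L[9]='a', prepend. Next row=LF[9]=2
  step 11: row=2, L[2]='n', prepend. Next row=LF[2]=10
  step 12: row=10, L[10]='a', prepend. Next row=LF[10]=3
  step 13: row=3, L[3]='p', prepend. Next row=LF[3]=12
Reversed output: panamacoffee$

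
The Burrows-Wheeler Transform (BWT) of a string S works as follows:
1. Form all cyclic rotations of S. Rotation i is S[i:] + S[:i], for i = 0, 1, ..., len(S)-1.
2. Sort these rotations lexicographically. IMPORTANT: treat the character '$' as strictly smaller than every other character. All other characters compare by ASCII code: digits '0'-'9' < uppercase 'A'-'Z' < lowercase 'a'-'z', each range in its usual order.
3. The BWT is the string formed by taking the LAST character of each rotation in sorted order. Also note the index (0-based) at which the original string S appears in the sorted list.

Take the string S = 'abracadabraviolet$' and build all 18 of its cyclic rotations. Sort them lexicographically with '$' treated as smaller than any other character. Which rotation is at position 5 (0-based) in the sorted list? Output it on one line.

Answer: aviolet$abracadabr

Derivation:
All 18 rotations (rotation i = S[i:]+S[:i]):
  rot[0] = abracadabraviolet$
  rot[1] = bracadabraviolet$a
  rot[2] = racadabraviolet$ab
  rot[3] = acadabraviolet$abr
  rot[4] = cadabraviolet$abra
  rot[5] = adabraviolet$abrac
  rot[6] = dabraviolet$abraca
  rot[7] = abraviolet$abracad
  rot[8] = braviolet$abracada
  rot[9] = raviolet$abracadab
  rot[10] = aviolet$abracadabr
  rot[11] = violet$abracadabra
  rot[12] = iolet$abracadabrav
  rot[13] = olet$abracadabravi
  rot[14] = let$abracadabravio
  rot[15] = et$abracadabraviol
  rot[16] = t$abracadabraviole
  rot[17] = $abracadabraviolet
Sorted (with $ < everything):
  sorted[0] = $abracadabraviolet
  sorted[1] = abracadabraviolet$
  sorted[2] = abraviolet$abracad
  sorted[3] = acadabraviolet$abr
  sorted[4] = adabraviolet$abrac
  sorted[5] = aviolet$abracadabr
  sorted[6] = bracadabraviolet$a
  sorted[7] = braviolet$abracada
  sorted[8] = cadabraviolet$abra
  sorted[9] = dabraviolet$abraca
  sorted[10] = et$abracadabraviol
  sorted[11] = iolet$abracadabrav
  sorted[12] = let$abracadabravio
  sorted[13] = olet$abracadabravi
  sorted[14] = racadabraviolet$ab
  sorted[15] = raviolet$abracadab
  sorted[16] = t$abracadabraviole
  sorted[17] = violet$abracadabra
sorted[5] = aviolet$abracadabr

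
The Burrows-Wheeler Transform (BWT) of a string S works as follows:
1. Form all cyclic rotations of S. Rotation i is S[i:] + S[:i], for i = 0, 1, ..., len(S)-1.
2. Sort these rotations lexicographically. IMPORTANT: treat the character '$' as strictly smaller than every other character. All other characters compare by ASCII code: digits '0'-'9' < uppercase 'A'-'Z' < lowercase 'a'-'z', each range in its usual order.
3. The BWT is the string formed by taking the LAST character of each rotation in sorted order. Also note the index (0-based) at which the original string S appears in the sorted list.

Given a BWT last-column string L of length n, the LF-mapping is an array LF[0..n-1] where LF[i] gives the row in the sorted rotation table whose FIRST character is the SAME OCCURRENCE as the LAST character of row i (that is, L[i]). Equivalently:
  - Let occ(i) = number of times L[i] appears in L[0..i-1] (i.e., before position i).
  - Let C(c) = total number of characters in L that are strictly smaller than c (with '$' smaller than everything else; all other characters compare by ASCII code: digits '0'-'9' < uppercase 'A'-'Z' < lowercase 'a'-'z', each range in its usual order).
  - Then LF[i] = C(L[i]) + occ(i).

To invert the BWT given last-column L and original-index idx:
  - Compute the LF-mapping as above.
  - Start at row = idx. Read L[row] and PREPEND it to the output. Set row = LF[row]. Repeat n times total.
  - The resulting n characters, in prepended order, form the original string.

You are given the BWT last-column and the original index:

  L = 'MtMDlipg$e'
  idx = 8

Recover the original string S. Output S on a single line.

Answer: pigletDMM$

Derivation:
LF mapping: 2 9 3 1 7 6 8 5 0 4
Walk LF starting at row 8, prepending L[row]:
  step 1: row=8, L[8]='$', prepend. Next row=LF[8]=0
  step 2: row=0, L[0]='M', prepend. Next row=LF[0]=2
  step 3: row=2, L[2]='M', prepend. Next row=LF[2]=3
  step 4: row=3, L[3]='D', prepend. Next row=LF[3]=1
  step 5: row=1, L[1]='t', prepend. Next row=LF[1]=9
  step 6: row=9, L[9]='e', prepend. Next row=LF[9]=4
  step 7: row=4, L[4]='l', prepend. Next row=LF[4]=7
  step 8: row=7, L[7]='g', prepend. Next row=LF[7]=5
  step 9: row=5, L[5]='i', prepend. Next row=LF[5]=6
  step 10: row=6, L[6]='p', prepend. Next row=LF[6]=8
Reversed output: pigletDMM$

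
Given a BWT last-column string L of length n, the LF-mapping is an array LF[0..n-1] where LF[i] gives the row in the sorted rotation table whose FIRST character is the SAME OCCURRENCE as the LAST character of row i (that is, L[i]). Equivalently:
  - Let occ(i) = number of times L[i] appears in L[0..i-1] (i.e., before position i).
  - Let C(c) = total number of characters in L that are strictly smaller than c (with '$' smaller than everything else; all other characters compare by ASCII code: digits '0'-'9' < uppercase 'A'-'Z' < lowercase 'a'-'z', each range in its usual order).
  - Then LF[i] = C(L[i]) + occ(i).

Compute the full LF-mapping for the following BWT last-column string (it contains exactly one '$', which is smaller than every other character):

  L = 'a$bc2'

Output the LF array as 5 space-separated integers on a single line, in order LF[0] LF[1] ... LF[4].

Char counts: '$':1, '2':1, 'a':1, 'b':1, 'c':1
C (first-col start): C('$')=0, C('2')=1, C('a')=2, C('b')=3, C('c')=4
L[0]='a': occ=0, LF[0]=C('a')+0=2+0=2
L[1]='$': occ=0, LF[1]=C('$')+0=0+0=0
L[2]='b': occ=0, LF[2]=C('b')+0=3+0=3
L[3]='c': occ=0, LF[3]=C('c')+0=4+0=4
L[4]='2': occ=0, LF[4]=C('2')+0=1+0=1

Answer: 2 0 3 4 1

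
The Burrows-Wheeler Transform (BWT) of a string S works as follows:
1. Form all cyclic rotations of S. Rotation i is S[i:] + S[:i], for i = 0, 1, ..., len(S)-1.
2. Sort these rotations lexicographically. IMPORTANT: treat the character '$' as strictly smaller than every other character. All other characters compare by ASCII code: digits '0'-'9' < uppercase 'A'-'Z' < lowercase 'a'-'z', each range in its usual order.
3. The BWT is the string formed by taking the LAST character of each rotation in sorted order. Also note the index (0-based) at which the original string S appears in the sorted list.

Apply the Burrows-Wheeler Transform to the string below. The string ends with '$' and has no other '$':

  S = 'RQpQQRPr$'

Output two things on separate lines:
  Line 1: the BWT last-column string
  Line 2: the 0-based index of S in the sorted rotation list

Answer: rRpQRQ$QP
6

Derivation:
All 9 rotations (rotation i = S[i:]+S[:i]):
  rot[0] = RQpQQRPr$
  rot[1] = QpQQRPr$R
  rot[2] = pQQRPr$RQ
  rot[3] = QQRPr$RQp
  rot[4] = QRPr$RQpQ
  rot[5] = RPr$RQpQQ
  rot[6] = Pr$RQpQQR
  rot[7] = r$RQpQQRP
  rot[8] = $RQpQQRPr
Sorted (with $ < everything):
  sorted[0] = $RQpQQRPr  (last char: 'r')
  sorted[1] = Pr$RQpQQR  (last char: 'R')
  sorted[2] = QQRPr$RQp  (last char: 'p')
  sorted[3] = QRPr$RQpQ  (last char: 'Q')
  sorted[4] = QpQQRPr$R  (last char: 'R')
  sorted[5] = RPr$RQpQQ  (last char: 'Q')
  sorted[6] = RQpQQRPr$  (last char: '$')
  sorted[7] = pQQRPr$RQ  (last char: 'Q')
  sorted[8] = r$RQpQQRP  (last char: 'P')
Last column: rRpQRQ$QP
Original string S is at sorted index 6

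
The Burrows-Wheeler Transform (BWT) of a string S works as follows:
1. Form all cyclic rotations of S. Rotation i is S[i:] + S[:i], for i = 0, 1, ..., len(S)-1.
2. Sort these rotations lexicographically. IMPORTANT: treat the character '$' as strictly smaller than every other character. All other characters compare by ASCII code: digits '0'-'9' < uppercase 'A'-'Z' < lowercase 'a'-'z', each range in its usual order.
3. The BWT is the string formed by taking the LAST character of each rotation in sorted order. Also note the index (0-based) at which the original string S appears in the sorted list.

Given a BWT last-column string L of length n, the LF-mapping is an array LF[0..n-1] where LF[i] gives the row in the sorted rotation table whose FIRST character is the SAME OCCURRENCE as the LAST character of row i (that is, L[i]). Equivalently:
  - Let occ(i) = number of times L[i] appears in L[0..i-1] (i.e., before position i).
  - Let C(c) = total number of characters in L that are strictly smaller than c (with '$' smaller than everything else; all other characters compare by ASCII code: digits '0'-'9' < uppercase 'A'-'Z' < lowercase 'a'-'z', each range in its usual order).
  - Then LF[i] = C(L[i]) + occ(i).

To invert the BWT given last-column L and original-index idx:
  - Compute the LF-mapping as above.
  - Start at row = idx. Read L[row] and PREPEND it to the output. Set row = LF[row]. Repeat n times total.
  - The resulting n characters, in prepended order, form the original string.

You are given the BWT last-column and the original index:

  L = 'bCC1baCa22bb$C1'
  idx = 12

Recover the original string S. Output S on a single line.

LF mapping: 11 5 6 1 12 9 7 10 3 4 13 14 0 8 2
Walk LF starting at row 12, prepending L[row]:
  step 1: row=12, L[12]='$', prepend. Next row=LF[12]=0
  step 2: row=0, L[0]='b', prepend. Next row=LF[0]=11
  step 3: row=11, L[11]='b', prepend. Next row=LF[11]=14
  step 4: row=14, L[14]='1', prepend. Next row=LF[14]=2
  step 5: row=2, L[2]='C', prepend. Next row=LF[2]=6
  step 6: row=6, L[6]='C', prepend. Next row=LF[6]=7
  step 7: row=7, L[7]='a', prepend. Next row=LF[7]=10
  step 8: row=10, L[10]='b', prepend. Next row=LF[10]=13
  step 9: row=13, L[13]='C', prepend. Next row=LF[13]=8
  step 10: row=8, L[8]='2', prepend. Next row=LF[8]=3
  step 11: row=3, L[3]='1', prepend. Next row=LF[3]=1
  step 12: row=1, L[1]='C', prepend. Next row=LF[1]=5
  step 13: row=5, L[5]='a', prepend. Next row=LF[5]=9
  step 14: row=9, L[9]='2', prepend. Next row=LF[9]=4
  step 15: row=4, L[4]='b', prepend. Next row=LF[4]=12
Reversed output: b2aC12CbaCC1bb$

Answer: b2aC12CbaCC1bb$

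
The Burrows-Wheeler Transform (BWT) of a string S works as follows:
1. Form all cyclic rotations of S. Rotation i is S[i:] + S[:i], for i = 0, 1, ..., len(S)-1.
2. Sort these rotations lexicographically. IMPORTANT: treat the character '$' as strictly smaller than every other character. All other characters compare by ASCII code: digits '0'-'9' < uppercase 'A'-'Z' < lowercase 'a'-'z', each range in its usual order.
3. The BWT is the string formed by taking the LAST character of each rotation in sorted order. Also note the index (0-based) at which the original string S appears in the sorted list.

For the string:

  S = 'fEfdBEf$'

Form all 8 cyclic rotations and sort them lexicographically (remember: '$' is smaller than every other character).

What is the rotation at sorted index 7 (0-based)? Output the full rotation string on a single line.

All 8 rotations (rotation i = S[i:]+S[:i]):
  rot[0] = fEfdBEf$
  rot[1] = EfdBEf$f
  rot[2] = fdBEf$fE
  rot[3] = dBEf$fEf
  rot[4] = BEf$fEfd
  rot[5] = Ef$fEfdB
  rot[6] = f$fEfdBE
  rot[7] = $fEfdBEf
Sorted (with $ < everything):
  sorted[0] = $fEfdBEf
  sorted[1] = BEf$fEfd
  sorted[2] = Ef$fEfdB
  sorted[3] = EfdBEf$f
  sorted[4] = dBEf$fEf
  sorted[5] = f$fEfdBE
  sorted[6] = fEfdBEf$
  sorted[7] = fdBEf$fE
sorted[7] = fdBEf$fE

Answer: fdBEf$fE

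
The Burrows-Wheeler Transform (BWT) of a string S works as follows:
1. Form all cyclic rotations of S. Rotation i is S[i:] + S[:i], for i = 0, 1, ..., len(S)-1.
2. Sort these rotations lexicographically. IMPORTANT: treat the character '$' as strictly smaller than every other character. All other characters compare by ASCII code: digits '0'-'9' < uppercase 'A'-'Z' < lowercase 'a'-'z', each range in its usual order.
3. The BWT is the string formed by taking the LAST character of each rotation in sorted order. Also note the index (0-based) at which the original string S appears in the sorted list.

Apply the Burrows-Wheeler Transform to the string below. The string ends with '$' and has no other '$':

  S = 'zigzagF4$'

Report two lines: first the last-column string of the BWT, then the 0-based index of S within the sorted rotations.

All 9 rotations (rotation i = S[i:]+S[:i]):
  rot[0] = zigzagF4$
  rot[1] = igzagF4$z
  rot[2] = gzagF4$zi
  rot[3] = zagF4$zig
  rot[4] = agF4$zigz
  rot[5] = gF4$zigza
  rot[6] = F4$zigzag
  rot[7] = 4$zigzagF
  rot[8] = $zigzagF4
Sorted (with $ < everything):
  sorted[0] = $zigzagF4  (last char: '4')
  sorted[1] = 4$zigzagF  (last char: 'F')
  sorted[2] = F4$zigzag  (last char: 'g')
  sorted[3] = agF4$zigz  (last char: 'z')
  sorted[4] = gF4$zigza  (last char: 'a')
  sorted[5] = gzagF4$zi  (last char: 'i')
  sorted[6] = igzagF4$z  (last char: 'z')
  sorted[7] = zagF4$zig  (last char: 'g')
  sorted[8] = zigzagF4$  (last char: '$')
Last column: 4Fgzaizg$
Original string S is at sorted index 8

Answer: 4Fgzaizg$
8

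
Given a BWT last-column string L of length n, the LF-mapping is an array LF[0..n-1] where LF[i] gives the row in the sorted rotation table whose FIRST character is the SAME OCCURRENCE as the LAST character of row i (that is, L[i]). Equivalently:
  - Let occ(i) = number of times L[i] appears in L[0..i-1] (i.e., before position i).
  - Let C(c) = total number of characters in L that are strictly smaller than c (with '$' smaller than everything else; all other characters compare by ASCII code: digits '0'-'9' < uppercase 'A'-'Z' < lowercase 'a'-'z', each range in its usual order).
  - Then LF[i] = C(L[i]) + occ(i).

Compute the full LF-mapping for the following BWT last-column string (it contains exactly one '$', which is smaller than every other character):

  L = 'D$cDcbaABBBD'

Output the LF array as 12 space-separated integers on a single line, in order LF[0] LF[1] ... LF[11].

Answer: 5 0 10 6 11 9 8 1 2 3 4 7

Derivation:
Char counts: '$':1, 'A':1, 'B':3, 'D':3, 'a':1, 'b':1, 'c':2
C (first-col start): C('$')=0, C('A')=1, C('B')=2, C('D')=5, C('a')=8, C('b')=9, C('c')=10
L[0]='D': occ=0, LF[0]=C('D')+0=5+0=5
L[1]='$': occ=0, LF[1]=C('$')+0=0+0=0
L[2]='c': occ=0, LF[2]=C('c')+0=10+0=10
L[3]='D': occ=1, LF[3]=C('D')+1=5+1=6
L[4]='c': occ=1, LF[4]=C('c')+1=10+1=11
L[5]='b': occ=0, LF[5]=C('b')+0=9+0=9
L[6]='a': occ=0, LF[6]=C('a')+0=8+0=8
L[7]='A': occ=0, LF[7]=C('A')+0=1+0=1
L[8]='B': occ=0, LF[8]=C('B')+0=2+0=2
L[9]='B': occ=1, LF[9]=C('B')+1=2+1=3
L[10]='B': occ=2, LF[10]=C('B')+2=2+2=4
L[11]='D': occ=2, LF[11]=C('D')+2=5+2=7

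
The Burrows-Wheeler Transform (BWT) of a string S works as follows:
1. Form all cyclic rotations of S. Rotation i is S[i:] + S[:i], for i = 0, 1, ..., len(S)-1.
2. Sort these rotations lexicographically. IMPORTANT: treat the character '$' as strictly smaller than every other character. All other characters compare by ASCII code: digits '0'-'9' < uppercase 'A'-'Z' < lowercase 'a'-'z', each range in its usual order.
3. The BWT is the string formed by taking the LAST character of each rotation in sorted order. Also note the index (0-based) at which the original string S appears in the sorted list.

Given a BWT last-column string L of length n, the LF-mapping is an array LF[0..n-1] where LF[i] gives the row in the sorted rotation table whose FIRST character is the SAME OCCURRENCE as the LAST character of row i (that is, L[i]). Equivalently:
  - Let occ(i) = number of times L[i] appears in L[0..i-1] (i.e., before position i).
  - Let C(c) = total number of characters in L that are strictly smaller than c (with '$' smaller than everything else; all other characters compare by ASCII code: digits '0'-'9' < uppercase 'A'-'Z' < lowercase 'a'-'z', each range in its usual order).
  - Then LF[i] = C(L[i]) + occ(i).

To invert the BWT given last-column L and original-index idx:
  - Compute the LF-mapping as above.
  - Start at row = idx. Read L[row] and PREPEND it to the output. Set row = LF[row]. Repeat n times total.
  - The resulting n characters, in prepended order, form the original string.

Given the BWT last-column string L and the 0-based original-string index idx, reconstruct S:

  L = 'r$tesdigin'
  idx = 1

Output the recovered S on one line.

LF mapping: 7 0 9 2 8 1 4 3 5 6
Walk LF starting at row 1, prepending L[row]:
  step 1: row=1, L[1]='$', prepend. Next row=LF[1]=0
  step 2: row=0, L[0]='r', prepend. Next row=LF[0]=7
  step 3: row=7, L[7]='g', prepend. Next row=LF[7]=3
  step 4: row=3, L[3]='e', prepend. Next row=LF[3]=2
  step 5: row=2, L[2]='t', prepend. Next row=LF[2]=9
  step 6: row=9, L[9]='n', prepend. Next row=LF[9]=6
  step 7: row=6, L[6]='i', prepend. Next row=LF[6]=4
  step 8: row=4, L[4]='s', prepend. Next row=LF[4]=8
  step 9: row=8, L[8]='i', prepend. Next row=LF[8]=5
  step 10: row=5, L[5]='d', prepend. Next row=LF[5]=1
Reversed output: disintegr$

Answer: disintegr$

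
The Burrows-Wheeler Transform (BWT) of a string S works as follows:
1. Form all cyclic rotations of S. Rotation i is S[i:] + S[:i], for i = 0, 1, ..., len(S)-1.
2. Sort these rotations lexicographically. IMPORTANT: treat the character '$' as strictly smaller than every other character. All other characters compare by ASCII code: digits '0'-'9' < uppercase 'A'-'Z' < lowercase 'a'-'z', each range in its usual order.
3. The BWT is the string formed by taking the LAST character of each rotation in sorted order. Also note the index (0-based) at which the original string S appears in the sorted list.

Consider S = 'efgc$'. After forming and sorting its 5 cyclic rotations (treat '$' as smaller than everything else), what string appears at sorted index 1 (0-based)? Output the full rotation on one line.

All 5 rotations (rotation i = S[i:]+S[:i]):
  rot[0] = efgc$
  rot[1] = fgc$e
  rot[2] = gc$ef
  rot[3] = c$efg
  rot[4] = $efgc
Sorted (with $ < everything):
  sorted[0] = $efgc
  sorted[1] = c$efg
  sorted[2] = efgc$
  sorted[3] = fgc$e
  sorted[4] = gc$ef
sorted[1] = c$efg

Answer: c$efg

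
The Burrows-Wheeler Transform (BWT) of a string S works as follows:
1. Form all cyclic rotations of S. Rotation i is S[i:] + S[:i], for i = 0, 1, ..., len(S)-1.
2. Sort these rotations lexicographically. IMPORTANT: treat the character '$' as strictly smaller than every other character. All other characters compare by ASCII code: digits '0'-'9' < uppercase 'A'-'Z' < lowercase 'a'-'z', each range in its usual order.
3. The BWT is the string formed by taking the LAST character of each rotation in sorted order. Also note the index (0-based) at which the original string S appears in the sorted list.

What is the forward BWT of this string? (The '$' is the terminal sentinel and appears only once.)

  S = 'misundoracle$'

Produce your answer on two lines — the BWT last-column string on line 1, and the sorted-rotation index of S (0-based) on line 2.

Answer: eranlmc$udois
7

Derivation:
All 13 rotations (rotation i = S[i:]+S[:i]):
  rot[0] = misundoracle$
  rot[1] = isundoracle$m
  rot[2] = sundoracle$mi
  rot[3] = undoracle$mis
  rot[4] = ndoracle$misu
  rot[5] = doracle$misun
  rot[6] = oracle$misund
  rot[7] = racle$misundo
  rot[8] = acle$misundor
  rot[9] = cle$misundora
  rot[10] = le$misundorac
  rot[11] = e$misundoracl
  rot[12] = $misundoracle
Sorted (with $ < everything):
  sorted[0] = $misundoracle  (last char: 'e')
  sorted[1] = acle$misundor  (last char: 'r')
  sorted[2] = cle$misundora  (last char: 'a')
  sorted[3] = doracle$misun  (last char: 'n')
  sorted[4] = e$misundoracl  (last char: 'l')
  sorted[5] = isundoracle$m  (last char: 'm')
  sorted[6] = le$misundorac  (last char: 'c')
  sorted[7] = misundoracle$  (last char: '$')
  sorted[8] = ndoracle$misu  (last char: 'u')
  sorted[9] = oracle$misund  (last char: 'd')
  sorted[10] = racle$misundo  (last char: 'o')
  sorted[11] = sundoracle$mi  (last char: 'i')
  sorted[12] = undoracle$mis  (last char: 's')
Last column: eranlmc$udois
Original string S is at sorted index 7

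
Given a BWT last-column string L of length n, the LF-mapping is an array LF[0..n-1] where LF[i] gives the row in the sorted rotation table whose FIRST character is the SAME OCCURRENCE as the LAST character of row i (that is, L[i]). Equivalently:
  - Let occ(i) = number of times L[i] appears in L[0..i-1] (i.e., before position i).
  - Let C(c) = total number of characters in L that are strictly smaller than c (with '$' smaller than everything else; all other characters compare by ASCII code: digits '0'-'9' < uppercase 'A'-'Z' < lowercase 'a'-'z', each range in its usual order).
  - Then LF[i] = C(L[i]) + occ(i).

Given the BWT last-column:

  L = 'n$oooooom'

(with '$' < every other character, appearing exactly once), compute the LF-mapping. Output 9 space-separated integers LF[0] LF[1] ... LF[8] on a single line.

Answer: 2 0 3 4 5 6 7 8 1

Derivation:
Char counts: '$':1, 'm':1, 'n':1, 'o':6
C (first-col start): C('$')=0, C('m')=1, C('n')=2, C('o')=3
L[0]='n': occ=0, LF[0]=C('n')+0=2+0=2
L[1]='$': occ=0, LF[1]=C('$')+0=0+0=0
L[2]='o': occ=0, LF[2]=C('o')+0=3+0=3
L[3]='o': occ=1, LF[3]=C('o')+1=3+1=4
L[4]='o': occ=2, LF[4]=C('o')+2=3+2=5
L[5]='o': occ=3, LF[5]=C('o')+3=3+3=6
L[6]='o': occ=4, LF[6]=C('o')+4=3+4=7
L[7]='o': occ=5, LF[7]=C('o')+5=3+5=8
L[8]='m': occ=0, LF[8]=C('m')+0=1+0=1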